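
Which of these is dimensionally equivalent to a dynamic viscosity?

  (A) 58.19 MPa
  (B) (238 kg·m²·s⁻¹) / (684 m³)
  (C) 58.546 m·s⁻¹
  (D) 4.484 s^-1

(B)

Reference: [dynamic viscosity] = kg·m⁻¹·s⁻¹.
Each option:
  (A) Pa = N·m⁻² = kg·m⁻¹·s⁻²
  (B) [kg·m²·s⁻¹] / [m³] = kg·m⁻¹·s⁻¹  ← same
  (C) m·s⁻¹
  (D) s⁻¹
Only (B) matches kg·m⁻¹·s⁻¹.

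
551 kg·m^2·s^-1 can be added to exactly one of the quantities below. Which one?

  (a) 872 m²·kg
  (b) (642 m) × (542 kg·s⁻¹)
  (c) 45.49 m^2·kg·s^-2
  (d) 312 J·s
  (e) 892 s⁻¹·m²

Reference: kg·m²·s⁻¹.
Each option:
  (a) kg·m²
  (b) [m] · [kg·s⁻¹] = kg·m·s⁻¹
  (c) kg·m²·s⁻²
  (d) J·s = N·m·s = kg·m²·s⁻¹  ← same
  (e) m²·s⁻¹
Only (d) matches kg·m²·s⁻¹.

(d)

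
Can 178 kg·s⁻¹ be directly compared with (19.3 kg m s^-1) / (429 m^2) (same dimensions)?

No

Expand each in SI base units:
  178 kg·s⁻¹:  kg·s⁻¹
  (19.3 kg m s^-1) / (429 m^2):  [kg·m·s⁻¹] / [m²] = kg·m⁻¹·s⁻¹
kg·s⁻¹ ≠ kg·m⁻¹·s⁻¹, so they cannot be added.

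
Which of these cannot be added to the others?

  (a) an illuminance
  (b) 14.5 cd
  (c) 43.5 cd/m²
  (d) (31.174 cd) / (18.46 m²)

Reduce each to base SI dimensions:
  (a) [illuminance] = m⁻²·cd
  (b) cd
  (c) cd·m⁻² = m⁻²·cd
  (d) [cd] / [m²] = m⁻²·cd
All reduce to m⁻²·cd except (b), which is cd.

(b)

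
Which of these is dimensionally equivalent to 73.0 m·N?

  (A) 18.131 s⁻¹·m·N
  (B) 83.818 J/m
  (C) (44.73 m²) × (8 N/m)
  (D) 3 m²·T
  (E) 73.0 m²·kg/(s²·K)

(C)

Reference: N·m = kg·m·s⁻²·m = kg·m²·s⁻².
Each option:
  (A) N·m·s⁻¹ = kg·m·s⁻²·m·s⁻¹ = kg·m²·s⁻³
  (B) J·m⁻¹ = N·m·m⁻¹ = kg·m·s⁻²
  (C) [m²] · [kg·s⁻²] = kg·m²·s⁻²  ← same
  (D) T·m² = Wb·m⁻²·m² = kg·m²·s⁻²·A⁻¹
  (E) kg·m²·s⁻²·K⁻¹
Only (C) matches kg·m²·s⁻².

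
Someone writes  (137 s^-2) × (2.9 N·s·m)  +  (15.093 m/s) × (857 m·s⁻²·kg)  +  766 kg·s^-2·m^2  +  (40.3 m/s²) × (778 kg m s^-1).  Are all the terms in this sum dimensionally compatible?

No

Expand each in SI base units:
  (137 s^-2) × (2.9 N·s·m):  [s⁻²] · [kg·m²·s⁻¹] = kg·m²·s⁻³
  (15.093 m/s) × (857 m·s⁻²·kg):  [m·s⁻¹] · [kg·m·s⁻²] = kg·m²·s⁻³
  766 kg·s^-2·m^2:  kg·m²·s⁻²
  (40.3 m/s²) × (778 kg m s^-1):  [m·s⁻²] · [kg·m·s⁻¹] = kg·m²·s⁻³
The terms do not share a single dimension (kg·m²·s⁻² vs kg·m²·s⁻³).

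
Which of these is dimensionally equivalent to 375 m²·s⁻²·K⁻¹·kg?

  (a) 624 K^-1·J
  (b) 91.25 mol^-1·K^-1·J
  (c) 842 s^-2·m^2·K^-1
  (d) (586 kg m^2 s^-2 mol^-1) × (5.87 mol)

(a)

Reference: kg·m²·s⁻²·K⁻¹.
Each option:
  (a) J·K⁻¹ = N·m·K⁻¹ = kg·m²·s⁻²·K⁻¹  ← same
  (b) J·mol⁻¹·K⁻¹ = N·m·mol⁻¹·K⁻¹ = kg·m²·s⁻²·K⁻¹·mol⁻¹
  (c) m²·s⁻²·K⁻¹
  (d) [kg·m²·s⁻²·mol⁻¹] · [mol] = kg·m²·s⁻²
Only (a) matches kg·m²·s⁻²·K⁻¹.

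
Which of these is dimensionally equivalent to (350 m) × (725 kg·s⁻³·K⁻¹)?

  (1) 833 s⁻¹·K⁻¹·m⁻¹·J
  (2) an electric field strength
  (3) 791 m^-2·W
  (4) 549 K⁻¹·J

Reference: [m] · [kg·s⁻³·K⁻¹] = kg·m·s⁻³·K⁻¹.
Each option:
  (1) J·s⁻¹·m⁻¹·K⁻¹ = N·m·s⁻¹·m⁻¹·K⁻¹ = kg·m·s⁻³·K⁻¹  ← same
  (2) [electric field strength] = kg·m·s⁻³·A⁻¹
  (3) W·m⁻² = J·s⁻¹·m⁻² = kg·s⁻³
  (4) J·K⁻¹ = N·m·K⁻¹ = kg·m²·s⁻²·K⁻¹
Only (1) matches kg·m·s⁻³·K⁻¹.

(1)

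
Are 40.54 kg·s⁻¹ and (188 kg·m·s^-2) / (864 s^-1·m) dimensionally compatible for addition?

Expand each in SI base units:
  40.54 kg·s⁻¹:  kg·s⁻¹
  (188 kg·m·s^-2) / (864 s^-1·m):  [kg·m·s⁻²] / [m·s⁻¹] = kg·s⁻¹
Both are kg·s⁻¹, so they have the same dimensions and can be added.

Yes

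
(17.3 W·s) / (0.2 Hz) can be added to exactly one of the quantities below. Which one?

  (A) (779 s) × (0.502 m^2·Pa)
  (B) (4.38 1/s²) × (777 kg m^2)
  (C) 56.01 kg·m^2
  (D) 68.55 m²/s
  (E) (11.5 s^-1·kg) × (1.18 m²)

Reference: [kg·m²·s⁻²] / [s⁻¹] = kg·m²·s⁻¹.
Each option:
  (A) [s] · [kg·m·s⁻²] = kg·m·s⁻¹
  (B) [s⁻²] · [kg·m²] = kg·m²·s⁻²
  (C) kg·m²
  (D) m²·s⁻¹
  (E) [kg·s⁻¹] · [m²] = kg·m²·s⁻¹  ← same
Only (E) matches kg·m²·s⁻¹.

(E)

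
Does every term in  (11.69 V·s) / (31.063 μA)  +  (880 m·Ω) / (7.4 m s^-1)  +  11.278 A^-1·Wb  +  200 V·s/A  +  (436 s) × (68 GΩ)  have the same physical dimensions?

Dimensions:
  (11.69 V·s) / (31.063 μA):  [kg·m²·s⁻²·A⁻¹] / [A] = kg·m²·s⁻²·A⁻²
  (880 m·Ω) / (7.4 m s^-1):  [kg·m³·s⁻³·A⁻²] / [m·s⁻¹] = kg·m²·s⁻²·A⁻²
  11.278 A^-1·Wb:  Wb·A⁻¹ = V·s·A⁻¹ = kg·m²·s⁻²·A⁻²
  200 V·s/A:  V·s·A⁻¹ = J·C⁻¹·s·A⁻¹ = kg·m²·s⁻²·A⁻²
  (436 s) × (68 GΩ):  [s] · [kg·m²·s⁻³·A⁻²] = kg·m²·s⁻²·A⁻²
Every term reduces to kg·m²·s⁻²·A⁻².

Yes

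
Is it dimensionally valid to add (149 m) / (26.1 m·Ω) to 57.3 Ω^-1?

Yes

In SI base units:
  (149 m) / (26.1 m·Ω):  [m] / [kg·m³·s⁻³·A⁻²] = kg⁻¹·m⁻²·s³·A²
  57.3 Ω^-1:  Ω⁻¹ = (V·A⁻¹)⁻¹ = kg⁻¹·m⁻²·s³·A²
Both are kg⁻¹·m⁻²·s³·A², so they have the same dimensions and can be added.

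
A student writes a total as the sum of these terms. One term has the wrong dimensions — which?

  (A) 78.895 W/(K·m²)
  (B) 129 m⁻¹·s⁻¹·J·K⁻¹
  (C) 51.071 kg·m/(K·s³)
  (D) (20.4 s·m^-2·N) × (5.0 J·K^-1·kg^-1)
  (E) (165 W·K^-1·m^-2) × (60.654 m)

(A)

Work out the base dimensions of each:
  (A) W·m⁻²·K⁻¹ = J·s⁻¹·m⁻²·K⁻¹ = kg·s⁻³·K⁻¹
  (B) J·s⁻¹·m⁻¹·K⁻¹ = N·m·s⁻¹·m⁻¹·K⁻¹ = kg·m·s⁻³·K⁻¹
  (C) kg·m·s⁻³·K⁻¹
  (D) [kg·m⁻¹·s⁻¹] · [m²·s⁻²·K⁻¹] = kg·m·s⁻³·K⁻¹
  (E) [kg·s⁻³·K⁻¹] · [m] = kg·m·s⁻³·K⁻¹
All reduce to kg·m·s⁻³·K⁻¹ except (A), which is kg·s⁻³·K⁻¹.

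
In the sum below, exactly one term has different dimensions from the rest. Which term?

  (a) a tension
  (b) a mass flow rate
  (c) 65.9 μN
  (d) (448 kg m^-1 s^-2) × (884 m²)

(b)

Reduce each to base SI dimensions:
  (a) [tension] = kg·m·s⁻²
  (b) [mass flow rate] = kg·s⁻¹
  (c) N = kg·m·s⁻²
  (d) [kg·m⁻¹·s⁻²] · [m²] = kg·m·s⁻²
All reduce to kg·m·s⁻² except (b), which is kg·s⁻¹.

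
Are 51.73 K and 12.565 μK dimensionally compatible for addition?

Reduce each to base SI dimensions:
  51.73 K:  K
  12.565 μK:  K
Both are K, so they have the same dimensions and can be added.

Yes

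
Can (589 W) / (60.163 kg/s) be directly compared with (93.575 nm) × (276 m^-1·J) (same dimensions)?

No

Dimensions:
  (589 W) / (60.163 kg/s):  [kg·m²·s⁻³] / [kg·s⁻¹] = m²·s⁻²
  (93.575 nm) × (276 m^-1·J):  [m] · [kg·m·s⁻²] = kg·m²·s⁻²
m²·s⁻² ≠ kg·m²·s⁻², so they cannot be added.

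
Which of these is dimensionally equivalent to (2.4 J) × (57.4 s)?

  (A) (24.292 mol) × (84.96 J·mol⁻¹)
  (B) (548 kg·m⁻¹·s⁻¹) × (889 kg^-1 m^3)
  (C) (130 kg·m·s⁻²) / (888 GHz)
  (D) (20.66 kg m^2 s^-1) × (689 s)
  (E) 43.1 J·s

(E)

Reference: [kg·m²·s⁻²] · [s] = kg·m²·s⁻¹.
Each option:
  (A) [mol] · [kg·m²·s⁻²·mol⁻¹] = kg·m²·s⁻²
  (B) [kg·m⁻¹·s⁻¹] · [kg⁻¹·m³] = m²·s⁻¹
  (C) [kg·m·s⁻²] / [s⁻¹] = kg·m·s⁻¹
  (D) [kg·m²·s⁻¹] · [s] = kg·m²
  (E) J·s = N·m·s = kg·m²·s⁻¹  ← same
Only (E) matches kg·m²·s⁻¹.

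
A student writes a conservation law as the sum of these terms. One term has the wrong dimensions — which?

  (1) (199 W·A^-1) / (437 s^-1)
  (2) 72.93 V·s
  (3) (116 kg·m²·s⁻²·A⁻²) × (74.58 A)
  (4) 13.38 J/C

Dimensions:
  (1) [kg·m²·s⁻³·A⁻¹] / [s⁻¹] = kg·m²·s⁻²·A⁻¹
  (2) V·s = J·C⁻¹·s = kg·m²·s⁻²·A⁻¹
  (3) [kg·m²·s⁻²·A⁻²] · [A] = kg·m²·s⁻²·A⁻¹
  (4) J·C⁻¹ = N·m·(s·A)⁻¹ = kg·m²·s⁻³·A⁻¹
All reduce to kg·m²·s⁻²·A⁻¹ except (4), which is kg·m²·s⁻³·A⁻¹.

(4)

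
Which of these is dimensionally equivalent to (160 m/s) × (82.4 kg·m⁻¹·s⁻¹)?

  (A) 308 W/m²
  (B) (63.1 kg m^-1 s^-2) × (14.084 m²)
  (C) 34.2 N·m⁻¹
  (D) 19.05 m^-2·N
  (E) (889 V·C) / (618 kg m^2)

(C)

Reference: [m·s⁻¹] · [kg·m⁻¹·s⁻¹] = kg·s⁻².
Each option:
  (A) W·m⁻² = J·s⁻¹·m⁻² = kg·s⁻³
  (B) [kg·m⁻¹·s⁻²] · [m²] = kg·m·s⁻²
  (C) N·m⁻¹ = kg·m·s⁻²·m⁻¹ = kg·s⁻²  ← same
  (D) N·m⁻² = kg·m·s⁻²·m⁻² = kg·m⁻¹·s⁻²
  (E) [kg·m²·s⁻²] / [kg·m²] = s⁻²
Only (C) matches kg·s⁻².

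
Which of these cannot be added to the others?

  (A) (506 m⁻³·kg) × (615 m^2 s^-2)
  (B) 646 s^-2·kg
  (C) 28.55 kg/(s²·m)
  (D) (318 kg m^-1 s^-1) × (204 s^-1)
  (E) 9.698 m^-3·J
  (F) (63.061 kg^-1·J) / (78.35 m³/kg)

Expand each in SI base units:
  (A) [kg·m⁻³] · [m²·s⁻²] = kg·m⁻¹·s⁻²
  (B) kg·s⁻²
  (C) kg·m⁻¹·s⁻²
  (D) [kg·m⁻¹·s⁻¹] · [s⁻¹] = kg·m⁻¹·s⁻²
  (E) J·m⁻³ = N·m·m⁻³ = kg·m⁻¹·s⁻²
  (F) [m²·s⁻²] / [kg⁻¹·m³] = kg·m⁻¹·s⁻²
All reduce to kg·m⁻¹·s⁻² except (B), which is kg·s⁻².

(B)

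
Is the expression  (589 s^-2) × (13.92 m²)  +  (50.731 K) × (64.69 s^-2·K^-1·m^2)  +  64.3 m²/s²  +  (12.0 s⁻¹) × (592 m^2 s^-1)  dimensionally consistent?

Dimensions:
  (589 s^-2) × (13.92 m²):  [s⁻²] · [m²] = m²·s⁻²
  (50.731 K) × (64.69 s^-2·K^-1·m^2):  [K] · [m²·s⁻²·K⁻¹] = m²·s⁻²
  64.3 m²/s²:  m²·s⁻²
  (12.0 s⁻¹) × (592 m^2 s^-1):  [s⁻¹] · [m²·s⁻¹] = m²·s⁻²
Every term reduces to m²·s⁻².

Yes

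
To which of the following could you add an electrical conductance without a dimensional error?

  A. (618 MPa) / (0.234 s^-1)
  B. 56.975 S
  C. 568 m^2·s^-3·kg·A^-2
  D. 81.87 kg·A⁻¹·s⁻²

B.

Reference: [electrical conductance] = kg⁻¹·m⁻²·s³·A².
Each option:
  A. [kg·m⁻¹·s⁻²] / [s⁻¹] = kg·m⁻¹·s⁻¹
  B. S = Ω⁻¹ = kg⁻¹·m⁻²·s³·A²  ← same
  C. kg·m²·s⁻³·A⁻²
  D. kg·s⁻²·A⁻¹
Only B. matches kg⁻¹·m⁻²·s³·A².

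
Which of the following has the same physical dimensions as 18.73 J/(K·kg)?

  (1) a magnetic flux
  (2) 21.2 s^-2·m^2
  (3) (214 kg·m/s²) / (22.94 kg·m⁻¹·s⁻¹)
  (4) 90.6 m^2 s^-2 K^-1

Reference: J·kg⁻¹·K⁻¹ = N·m·kg⁻¹·K⁻¹ = m²·s⁻²·K⁻¹.
Each option:
  (1) [magnetic flux] = kg·m²·s⁻²·A⁻¹
  (2) m²·s⁻²
  (3) [kg·m·s⁻²] / [kg·m⁻¹·s⁻¹] = m²·s⁻¹
  (4) m²·s⁻²·K⁻¹  ← same
Only (4) matches m²·s⁻²·K⁻¹.

(4)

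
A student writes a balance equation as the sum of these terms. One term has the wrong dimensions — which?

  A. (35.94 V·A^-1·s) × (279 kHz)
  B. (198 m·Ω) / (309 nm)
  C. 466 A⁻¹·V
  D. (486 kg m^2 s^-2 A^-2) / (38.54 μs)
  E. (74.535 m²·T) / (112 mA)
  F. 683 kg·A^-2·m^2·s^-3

In SI base units:
  A. [kg·m²·s⁻²·A⁻²] · [s⁻¹] = kg·m²·s⁻³·A⁻²
  B. [kg·m³·s⁻³·A⁻²] / [m] = kg·m²·s⁻³·A⁻²
  C. V·A⁻¹ = J·C⁻¹·A⁻¹ = kg·m²·s⁻³·A⁻²
  D. [kg·m²·s⁻²·A⁻²] / [s] = kg·m²·s⁻³·A⁻²
  E. [kg·m²·s⁻²·A⁻¹] / [A] = kg·m²·s⁻²·A⁻²
  F. kg·m²·s⁻³·A⁻²
All reduce to kg·m²·s⁻³·A⁻² except E., which is kg·m²·s⁻²·A⁻².

E.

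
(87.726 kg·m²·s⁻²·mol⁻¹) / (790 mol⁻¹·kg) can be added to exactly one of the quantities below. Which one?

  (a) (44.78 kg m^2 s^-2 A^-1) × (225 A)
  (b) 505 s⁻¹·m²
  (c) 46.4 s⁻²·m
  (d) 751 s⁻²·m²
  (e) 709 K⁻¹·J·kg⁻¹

(d)

Reference: [kg·m²·s⁻²·mol⁻¹] / [kg·mol⁻¹] = m²·s⁻².
Each option:
  (a) [kg·m²·s⁻²·A⁻¹] · [A] = kg·m²·s⁻²
  (b) m²·s⁻¹
  (c) m·s⁻²
  (d) m²·s⁻²  ← same
  (e) J·kg⁻¹·K⁻¹ = N·m·kg⁻¹·K⁻¹ = m²·s⁻²·K⁻¹
Only (d) matches m²·s⁻².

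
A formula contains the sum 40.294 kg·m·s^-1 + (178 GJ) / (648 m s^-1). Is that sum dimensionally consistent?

Yes

Reduce each to base SI dimensions:
  40.294 kg·m·s^-1:  kg·m·s⁻¹
  (178 GJ) / (648 m s^-1):  [kg·m²·s⁻²] / [m·s⁻¹] = kg·m·s⁻¹
Both are kg·m·s⁻¹, so they have the same dimensions and can be added.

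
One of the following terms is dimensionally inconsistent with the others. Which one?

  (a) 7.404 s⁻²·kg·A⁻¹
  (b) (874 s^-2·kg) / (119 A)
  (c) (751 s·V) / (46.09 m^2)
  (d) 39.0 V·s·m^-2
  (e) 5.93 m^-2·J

(e)

Expand each in SI base units:
  (a) kg·s⁻²·A⁻¹
  (b) [kg·s⁻²] / [A] = kg·s⁻²·A⁻¹
  (c) [kg·m²·s⁻²·A⁻¹] / [m²] = kg·s⁻²·A⁻¹
  (d) V·s·m⁻² = J·C⁻¹·s·m⁻² = kg·s⁻²·A⁻¹
  (e) J·m⁻² = N·m·m⁻² = kg·s⁻²
All reduce to kg·s⁻²·A⁻¹ except (e), which is kg·s⁻².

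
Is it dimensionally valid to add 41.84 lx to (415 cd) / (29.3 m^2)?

Yes

Dimensions:
  41.84 lx:  lx = lm·m⁻² = m⁻²·cd
  (415 cd) / (29.3 m^2):  [cd] / [m²] = m⁻²·cd
Both are m⁻²·cd, so they have the same dimensions and can be added.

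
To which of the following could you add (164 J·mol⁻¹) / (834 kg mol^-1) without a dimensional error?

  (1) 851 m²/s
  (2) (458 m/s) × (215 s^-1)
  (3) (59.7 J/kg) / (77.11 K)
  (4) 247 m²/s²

(4)

Reference: [kg·m²·s⁻²·mol⁻¹] / [kg·mol⁻¹] = m²·s⁻².
Each option:
  (1) m²·s⁻¹
  (2) [m·s⁻¹] · [s⁻¹] = m·s⁻²
  (3) [m²·s⁻²] / [K] = m²·s⁻²·K⁻¹
  (4) m²·s⁻²  ← same
Only (4) matches m²·s⁻².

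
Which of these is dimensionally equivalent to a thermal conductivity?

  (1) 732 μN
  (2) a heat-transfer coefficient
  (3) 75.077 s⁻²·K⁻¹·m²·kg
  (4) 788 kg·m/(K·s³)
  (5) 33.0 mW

(4)

Reference: [thermal conductivity] = kg·m·s⁻³·K⁻¹.
Each option:
  (1) N = kg·m·s⁻²
  (2) [heat-transfer coefficient] = kg·s⁻³·K⁻¹
  (3) kg·m²·s⁻²·K⁻¹
  (4) kg·m·s⁻³·K⁻¹  ← same
  (5) W = J·s⁻¹ = kg·m²·s⁻³
Only (4) matches kg·m·s⁻³·K⁻¹.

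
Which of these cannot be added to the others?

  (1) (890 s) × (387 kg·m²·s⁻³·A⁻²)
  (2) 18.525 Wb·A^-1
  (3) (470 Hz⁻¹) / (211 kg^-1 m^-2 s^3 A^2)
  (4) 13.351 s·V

In SI base units:
  (1) [s] · [kg·m²·s⁻³·A⁻²] = kg·m²·s⁻²·A⁻²
  (2) Wb·A⁻¹ = V·s·A⁻¹ = kg·m²·s⁻²·A⁻²
  (3) [s] / [kg⁻¹·m⁻²·s³·A²] = kg·m²·s⁻²·A⁻²
  (4) V·s = J·C⁻¹·s = kg·m²·s⁻²·A⁻¹
All reduce to kg·m²·s⁻²·A⁻² except (4), which is kg·m²·s⁻²·A⁻¹.

(4)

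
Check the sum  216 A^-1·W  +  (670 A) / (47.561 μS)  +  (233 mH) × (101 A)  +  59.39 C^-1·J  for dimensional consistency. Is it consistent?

No

Expand each in SI base units:
  216 A^-1·W:  W·A⁻¹ = J·s⁻¹·A⁻¹ = kg·m²·s⁻³·A⁻¹
  (670 A) / (47.561 μS):  [A] / [kg⁻¹·m⁻²·s³·A²] = kg·m²·s⁻³·A⁻¹
  (233 mH) × (101 A):  [kg·m²·s⁻²·A⁻²] · [A] = kg·m²·s⁻²·A⁻¹
  59.39 C^-1·J:  J·C⁻¹ = N·m·(s·A)⁻¹ = kg·m²·s⁻³·A⁻¹
The terms do not share a single dimension (kg·m²·s⁻²·A⁻¹ vs kg·m²·s⁻³·A⁻¹).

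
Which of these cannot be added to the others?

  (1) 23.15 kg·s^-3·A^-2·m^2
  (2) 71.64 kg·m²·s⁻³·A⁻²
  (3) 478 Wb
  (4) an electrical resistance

(3)

In SI base units:
  (1) kg·m²·s⁻³·A⁻²
  (2) kg·m²·s⁻³·A⁻²
  (3) Wb = V·s = kg·m²·s⁻²·A⁻¹
  (4) [electrical resistance] = kg·m²·s⁻³·A⁻²
All reduce to kg·m²·s⁻³·A⁻² except (3), which is kg·m²·s⁻²·A⁻¹.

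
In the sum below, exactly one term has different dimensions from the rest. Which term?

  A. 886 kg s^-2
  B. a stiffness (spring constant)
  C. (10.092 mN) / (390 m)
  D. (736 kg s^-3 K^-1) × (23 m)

Work out the base dimensions of each:
  A. kg·s⁻²
  B. [stiffness (spring constant)] = kg·s⁻²
  C. [kg·m·s⁻²] / [m] = kg·s⁻²
  D. [kg·s⁻³·K⁻¹] · [m] = kg·m·s⁻³·K⁻¹
All reduce to kg·s⁻² except D., which is kg·m·s⁻³·K⁻¹.

D.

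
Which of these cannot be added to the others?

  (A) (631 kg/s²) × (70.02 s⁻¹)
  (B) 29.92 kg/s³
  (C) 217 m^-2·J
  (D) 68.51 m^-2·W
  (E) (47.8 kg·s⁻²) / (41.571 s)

(C)

Work out the base dimensions of each:
  (A) [kg·s⁻²] · [s⁻¹] = kg·s⁻³
  (B) kg·s⁻³
  (C) J·m⁻² = N·m·m⁻² = kg·s⁻²
  (D) W·m⁻² = J·s⁻¹·m⁻² = kg·s⁻³
  (E) [kg·s⁻²] / [s] = kg·s⁻³
All reduce to kg·s⁻³ except (C), which is kg·s⁻².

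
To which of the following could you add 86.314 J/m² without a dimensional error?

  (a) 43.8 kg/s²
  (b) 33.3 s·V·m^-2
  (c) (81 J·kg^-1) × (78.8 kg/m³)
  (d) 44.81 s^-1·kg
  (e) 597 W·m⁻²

(a)

Reference: J·m⁻² = N·m·m⁻² = kg·s⁻².
Each option:
  (a) kg·s⁻²  ← same
  (b) V·s·m⁻² = J·C⁻¹·s·m⁻² = kg·s⁻²·A⁻¹
  (c) [m²·s⁻²] · [kg·m⁻³] = kg·m⁻¹·s⁻²
  (d) kg·s⁻¹
  (e) W·m⁻² = J·s⁻¹·m⁻² = kg·s⁻³
Only (a) matches kg·s⁻².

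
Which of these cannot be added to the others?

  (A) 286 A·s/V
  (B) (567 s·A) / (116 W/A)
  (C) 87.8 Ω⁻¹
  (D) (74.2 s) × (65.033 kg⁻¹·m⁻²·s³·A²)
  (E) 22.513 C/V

(C)

In SI base units:
  (A) A·s·V⁻¹ = A·s·(J·C⁻¹)⁻¹ = kg⁻¹·m⁻²·s⁴·A²
  (B) [s·A] / [kg·m²·s⁻³·A⁻¹] = kg⁻¹·m⁻²·s⁴·A²
  (C) Ω⁻¹ = (V·A⁻¹)⁻¹ = kg⁻¹·m⁻²·s³·A²
  (D) [s] · [kg⁻¹·m⁻²·s³·A²] = kg⁻¹·m⁻²·s⁴·A²
  (E) C·V⁻¹ = s·A·(J·C⁻¹)⁻¹ = kg⁻¹·m⁻²·s⁴·A²
All reduce to kg⁻¹·m⁻²·s⁴·A² except (C), which is kg⁻¹·m⁻²·s³·A².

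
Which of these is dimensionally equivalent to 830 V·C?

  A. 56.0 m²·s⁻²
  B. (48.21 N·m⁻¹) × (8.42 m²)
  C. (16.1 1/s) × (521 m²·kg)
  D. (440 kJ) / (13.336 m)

Reference: C·V = s·A·J·C⁻¹ = kg·m²·s⁻².
Each option:
  A. m²·s⁻²
  B. [kg·s⁻²] · [m²] = kg·m²·s⁻²  ← same
  C. [s⁻¹] · [kg·m²] = kg·m²·s⁻¹
  D. [kg·m²·s⁻²] / [m] = kg·m·s⁻²
Only B. matches kg·m²·s⁻².

B.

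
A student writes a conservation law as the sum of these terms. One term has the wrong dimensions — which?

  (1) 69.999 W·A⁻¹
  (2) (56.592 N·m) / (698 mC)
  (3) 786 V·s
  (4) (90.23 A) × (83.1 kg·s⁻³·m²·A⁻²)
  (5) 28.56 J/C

(3)

Reduce each to base SI dimensions:
  (1) W·A⁻¹ = J·s⁻¹·A⁻¹ = kg·m²·s⁻³·A⁻¹
  (2) [kg·m²·s⁻²] / [s·A] = kg·m²·s⁻³·A⁻¹
  (3) V·s = J·C⁻¹·s = kg·m²·s⁻²·A⁻¹
  (4) [A] · [kg·m²·s⁻³·A⁻²] = kg·m²·s⁻³·A⁻¹
  (5) J·C⁻¹ = N·m·(s·A)⁻¹ = kg·m²·s⁻³·A⁻¹
All reduce to kg·m²·s⁻³·A⁻¹ except (3), which is kg·m²·s⁻²·A⁻¹.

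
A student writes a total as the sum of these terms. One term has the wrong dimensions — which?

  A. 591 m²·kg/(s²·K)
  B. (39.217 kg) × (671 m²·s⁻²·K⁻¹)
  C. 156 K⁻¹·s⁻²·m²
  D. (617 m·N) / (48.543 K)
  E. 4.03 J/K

In SI base units:
  A. kg·m²·s⁻²·K⁻¹
  B. [kg] · [m²·s⁻²·K⁻¹] = kg·m²·s⁻²·K⁻¹
  C. m²·s⁻²·K⁻¹
  D. [kg·m²·s⁻²] / [K] = kg·m²·s⁻²·K⁻¹
  E. J·K⁻¹ = N·m·K⁻¹ = kg·m²·s⁻²·K⁻¹
All reduce to kg·m²·s⁻²·K⁻¹ except C., which is m²·s⁻²·K⁻¹.

C.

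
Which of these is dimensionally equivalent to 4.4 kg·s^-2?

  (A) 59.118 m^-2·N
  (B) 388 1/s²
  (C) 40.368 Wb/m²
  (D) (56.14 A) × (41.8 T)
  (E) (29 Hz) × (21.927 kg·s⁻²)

(D)

Reference: kg·s⁻².
Each option:
  (A) N·m⁻² = kg·m·s⁻²·m⁻² = kg·m⁻¹·s⁻²
  (B) s⁻²
  (C) Wb·m⁻² = V·s·m⁻² = kg·s⁻²·A⁻¹
  (D) [A] · [kg·s⁻²·A⁻¹] = kg·s⁻²  ← same
  (E) [s⁻¹] · [kg·s⁻²] = kg·s⁻³
Only (D) matches kg·s⁻².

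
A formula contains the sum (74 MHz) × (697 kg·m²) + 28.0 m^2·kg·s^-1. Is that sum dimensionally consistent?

In SI base units:
  (74 MHz) × (697 kg·m²):  [s⁻¹] · [kg·m²] = kg·m²·s⁻¹
  28.0 m^2·kg·s^-1:  kg·m²·s⁻¹
Both are kg·m²·s⁻¹, so they have the same dimensions and can be added.

Yes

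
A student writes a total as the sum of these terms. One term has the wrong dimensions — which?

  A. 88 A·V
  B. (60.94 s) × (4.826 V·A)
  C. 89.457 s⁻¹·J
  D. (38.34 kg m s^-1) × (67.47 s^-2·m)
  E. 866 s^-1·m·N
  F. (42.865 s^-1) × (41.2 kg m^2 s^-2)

Expand each in SI base units:
  A. V·A = J·C⁻¹·A = kg·m²·s⁻³
  B. [s] · [kg·m²·s⁻³] = kg·m²·s⁻²
  C. J·s⁻¹ = N·m·s⁻¹ = kg·m²·s⁻³
  D. [kg·m·s⁻¹] · [m·s⁻²] = kg·m²·s⁻³
  E. N·m·s⁻¹ = kg·m·s⁻²·m·s⁻¹ = kg·m²·s⁻³
  F. [s⁻¹] · [kg·m²·s⁻²] = kg·m²·s⁻³
All reduce to kg·m²·s⁻³ except B., which is kg·m²·s⁻².

B.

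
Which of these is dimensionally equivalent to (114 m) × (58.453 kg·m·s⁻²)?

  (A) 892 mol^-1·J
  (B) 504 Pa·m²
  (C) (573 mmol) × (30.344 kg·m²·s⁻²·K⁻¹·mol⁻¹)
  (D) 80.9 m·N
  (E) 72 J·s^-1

Reference: [m] · [kg·m·s⁻²] = kg·m²·s⁻².
Each option:
  (A) J·mol⁻¹ = N·m·mol⁻¹ = kg·m²·s⁻²·mol⁻¹
  (B) Pa·m² = N·m⁻²·m² = kg·m·s⁻²
  (C) [mol] · [kg·m²·s⁻²·K⁻¹·mol⁻¹] = kg·m²·s⁻²·K⁻¹
  (D) N·m = kg·m·s⁻²·m = kg·m²·s⁻²  ← same
  (E) J·s⁻¹ = N·m·s⁻¹ = kg·m²·s⁻³
Only (D) matches kg·m²·s⁻².

(D)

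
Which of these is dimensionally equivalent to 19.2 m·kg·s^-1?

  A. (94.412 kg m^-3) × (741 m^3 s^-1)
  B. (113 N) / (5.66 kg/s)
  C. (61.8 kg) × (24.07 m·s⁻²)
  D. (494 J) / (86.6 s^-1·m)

D.

Reference: kg·m·s⁻¹.
Each option:
  A. [kg·m⁻³] · [m³·s⁻¹] = kg·s⁻¹
  B. [kg·m·s⁻²] / [kg·s⁻¹] = m·s⁻¹
  C. [kg] · [m·s⁻²] = kg·m·s⁻²
  D. [kg·m²·s⁻²] / [m·s⁻¹] = kg·m·s⁻¹  ← same
Only D. matches kg·m·s⁻¹.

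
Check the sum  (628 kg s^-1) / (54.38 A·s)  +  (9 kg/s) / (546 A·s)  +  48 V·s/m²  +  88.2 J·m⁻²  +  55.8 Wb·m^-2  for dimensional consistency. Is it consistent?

No

In SI base units:
  (628 kg s^-1) / (54.38 A·s):  [kg·s⁻¹] / [s·A] = kg·s⁻²·A⁻¹
  (9 kg/s) / (546 A·s):  [kg·s⁻¹] / [s·A] = kg·s⁻²·A⁻¹
  48 V·s/m²:  V·s·m⁻² = J·C⁻¹·s·m⁻² = kg·s⁻²·A⁻¹
  88.2 J·m⁻²:  J·m⁻² = N·m·m⁻² = kg·s⁻²
  55.8 Wb·m^-2:  Wb·m⁻² = V·s·m⁻² = kg·s⁻²·A⁻¹
The terms do not share a single dimension (kg·s⁻² vs kg·s⁻²·A⁻¹).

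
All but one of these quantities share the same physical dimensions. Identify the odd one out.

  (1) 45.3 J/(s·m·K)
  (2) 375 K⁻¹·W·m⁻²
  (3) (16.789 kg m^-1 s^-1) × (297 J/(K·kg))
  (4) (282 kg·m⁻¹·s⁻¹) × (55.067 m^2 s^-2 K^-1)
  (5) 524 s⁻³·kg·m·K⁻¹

(2)

Work out the base dimensions of each:
  (1) J·s⁻¹·m⁻¹·K⁻¹ = N·m·s⁻¹·m⁻¹·K⁻¹ = kg·m·s⁻³·K⁻¹
  (2) W·m⁻²·K⁻¹ = J·s⁻¹·m⁻²·K⁻¹ = kg·s⁻³·K⁻¹
  (3) [kg·m⁻¹·s⁻¹] · [m²·s⁻²·K⁻¹] = kg·m·s⁻³·K⁻¹
  (4) [kg·m⁻¹·s⁻¹] · [m²·s⁻²·K⁻¹] = kg·m·s⁻³·K⁻¹
  (5) kg·m·s⁻³·K⁻¹
All reduce to kg·m·s⁻³·K⁻¹ except (2), which is kg·s⁻³·K⁻¹.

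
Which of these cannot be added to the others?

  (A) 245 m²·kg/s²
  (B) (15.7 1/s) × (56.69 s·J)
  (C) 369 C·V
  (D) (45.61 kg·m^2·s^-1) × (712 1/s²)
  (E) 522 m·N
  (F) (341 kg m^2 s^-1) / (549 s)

Expand each in SI base units:
  (A) kg·m²·s⁻²
  (B) [s⁻¹] · [kg·m²·s⁻¹] = kg·m²·s⁻²
  (C) C·V = s·A·J·C⁻¹ = kg·m²·s⁻²
  (D) [kg·m²·s⁻¹] · [s⁻²] = kg·m²·s⁻³
  (E) N·m = kg·m·s⁻²·m = kg·m²·s⁻²
  (F) [kg·m²·s⁻¹] / [s] = kg·m²·s⁻²
All reduce to kg·m²·s⁻² except (D), which is kg·m²·s⁻³.

(D)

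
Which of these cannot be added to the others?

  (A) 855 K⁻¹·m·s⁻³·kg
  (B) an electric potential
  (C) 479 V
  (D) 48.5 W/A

Reduce each to base SI dimensions:
  (A) kg·m·s⁻³·K⁻¹
  (B) [electric potential] = kg·m²·s⁻³·A⁻¹
  (C) V = J·C⁻¹ = kg·m²·s⁻³·A⁻¹
  (D) W·A⁻¹ = J·s⁻¹·A⁻¹ = kg·m²·s⁻³·A⁻¹
All reduce to kg·m²·s⁻³·A⁻¹ except (A), which is kg·m·s⁻³·K⁻¹.

(A)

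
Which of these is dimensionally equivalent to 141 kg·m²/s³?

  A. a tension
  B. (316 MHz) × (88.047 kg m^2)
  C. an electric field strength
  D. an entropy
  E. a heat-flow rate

Reference: kg·m²·s⁻³.
Each option:
  A. [tension] = kg·m·s⁻²
  B. [s⁻¹] · [kg·m²] = kg·m²·s⁻¹
  C. [electric field strength] = kg·m·s⁻³·A⁻¹
  D. [entropy] = kg·m²·s⁻²·K⁻¹
  E. [heat-flow rate] = kg·m²·s⁻³  ← same
Only E. matches kg·m²·s⁻³.

E.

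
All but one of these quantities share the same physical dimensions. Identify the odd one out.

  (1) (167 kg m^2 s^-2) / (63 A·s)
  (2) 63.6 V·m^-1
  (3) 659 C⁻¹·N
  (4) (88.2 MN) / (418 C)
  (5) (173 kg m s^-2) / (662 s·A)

(1)

Work out the base dimensions of each:
  (1) [kg·m²·s⁻²] / [s·A] = kg·m²·s⁻³·A⁻¹
  (2) V·m⁻¹ = J·C⁻¹·m⁻¹ = kg·m·s⁻³·A⁻¹
  (3) N·C⁻¹ = kg·m·s⁻²·(s·A)⁻¹ = kg·m·s⁻³·A⁻¹
  (4) [kg·m·s⁻²] / [s·A] = kg·m·s⁻³·A⁻¹
  (5) [kg·m·s⁻²] / [s·A] = kg·m·s⁻³·A⁻¹
All reduce to kg·m·s⁻³·A⁻¹ except (1), which is kg·m²·s⁻³·A⁻¹.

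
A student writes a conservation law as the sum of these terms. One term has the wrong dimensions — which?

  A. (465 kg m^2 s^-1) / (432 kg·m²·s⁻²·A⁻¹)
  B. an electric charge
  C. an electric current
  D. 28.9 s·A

Reduce each to base SI dimensions:
  A. [kg·m²·s⁻¹] / [kg·m²·s⁻²·A⁻¹] = s·A
  B. [electric charge] = s·A
  C. [electric current] = A
  D. A·s = s·A
All reduce to s·A except C., which is A.

C.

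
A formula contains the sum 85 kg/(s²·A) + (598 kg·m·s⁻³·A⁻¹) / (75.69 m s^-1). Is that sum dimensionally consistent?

Yes

Reduce each to base SI dimensions:
  85 kg/(s²·A):  kg·s⁻²·A⁻¹
  (598 kg·m·s⁻³·A⁻¹) / (75.69 m s^-1):  [kg·m·s⁻³·A⁻¹] / [m·s⁻¹] = kg·s⁻²·A⁻¹
Both are kg·s⁻²·A⁻¹, so they have the same dimensions and can be added.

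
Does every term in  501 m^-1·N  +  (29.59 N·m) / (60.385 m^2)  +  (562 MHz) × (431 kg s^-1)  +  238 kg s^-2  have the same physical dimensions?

In SI base units:
  501 m^-1·N:  N·m⁻¹ = kg·m·s⁻²·m⁻¹ = kg·s⁻²
  (29.59 N·m) / (60.385 m^2):  [kg·m²·s⁻²] / [m²] = kg·s⁻²
  (562 MHz) × (431 kg s^-1):  [s⁻¹] · [kg·s⁻¹] = kg·s⁻²
  238 kg s^-2:  kg·s⁻²
Every term reduces to kg·s⁻².

Yes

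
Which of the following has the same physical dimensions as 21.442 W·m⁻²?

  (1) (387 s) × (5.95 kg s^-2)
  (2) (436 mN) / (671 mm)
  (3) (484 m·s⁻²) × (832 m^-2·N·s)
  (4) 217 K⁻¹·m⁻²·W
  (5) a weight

(3)

Reference: W·m⁻² = J·s⁻¹·m⁻² = kg·s⁻³.
Each option:
  (1) [s] · [kg·s⁻²] = kg·s⁻¹
  (2) [kg·m·s⁻²] / [m] = kg·s⁻²
  (3) [m·s⁻²] · [kg·m⁻¹·s⁻¹] = kg·s⁻³  ← same
  (4) W·m⁻²·K⁻¹ = J·s⁻¹·m⁻²·K⁻¹ = kg·s⁻³·K⁻¹
  (5) [weight] = kg·m·s⁻²
Only (3) matches kg·s⁻³.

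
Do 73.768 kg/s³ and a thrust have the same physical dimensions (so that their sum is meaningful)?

No

Reduce each to base SI dimensions:
  73.768 kg/s³:  kg·s⁻³
  a thrust:  [thrust] = kg·m·s⁻²
kg·s⁻³ ≠ kg·m·s⁻², so they cannot be added.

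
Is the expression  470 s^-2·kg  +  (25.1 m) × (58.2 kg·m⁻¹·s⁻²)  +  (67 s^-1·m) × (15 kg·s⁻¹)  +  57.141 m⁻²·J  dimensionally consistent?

Reduce each to base SI dimensions:
  470 s^-2·kg:  kg·s⁻²
  (25.1 m) × (58.2 kg·m⁻¹·s⁻²):  [m] · [kg·m⁻¹·s⁻²] = kg·s⁻²
  (67 s^-1·m) × (15 kg·s⁻¹):  [m·s⁻¹] · [kg·s⁻¹] = kg·m·s⁻²
  57.141 m⁻²·J:  J·m⁻² = N·m·m⁻² = kg·s⁻²
The terms do not share a single dimension (kg·m·s⁻² vs kg·s⁻²).

No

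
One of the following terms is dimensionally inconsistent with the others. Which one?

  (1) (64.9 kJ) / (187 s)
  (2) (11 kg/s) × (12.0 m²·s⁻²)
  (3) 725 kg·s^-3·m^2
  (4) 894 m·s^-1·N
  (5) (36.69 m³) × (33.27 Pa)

(5)

Expand each in SI base units:
  (1) [kg·m²·s⁻²] / [s] = kg·m²·s⁻³
  (2) [kg·s⁻¹] · [m²·s⁻²] = kg·m²·s⁻³
  (3) kg·m²·s⁻³
  (4) N·m·s⁻¹ = kg·m·s⁻²·m·s⁻¹ = kg·m²·s⁻³
  (5) [m³] · [kg·m⁻¹·s⁻²] = kg·m²·s⁻²
All reduce to kg·m²·s⁻³ except (5), which is kg·m²·s⁻².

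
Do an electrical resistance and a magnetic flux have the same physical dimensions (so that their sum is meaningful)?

Expand each in SI base units:
  an electrical resistance:  [electrical resistance] = kg·m²·s⁻³·A⁻²
  a magnetic flux:  [magnetic flux] = kg·m²·s⁻²·A⁻¹
kg·m²·s⁻³·A⁻² ≠ kg·m²·s⁻²·A⁻¹, so they cannot be added.

No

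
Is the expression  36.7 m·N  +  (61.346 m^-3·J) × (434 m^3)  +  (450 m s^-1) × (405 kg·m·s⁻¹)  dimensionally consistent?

Yes

Expand each in SI base units:
  36.7 m·N:  N·m = kg·m·s⁻²·m = kg·m²·s⁻²
  (61.346 m^-3·J) × (434 m^3):  [kg·m⁻¹·s⁻²] · [m³] = kg·m²·s⁻²
  (450 m s^-1) × (405 kg·m·s⁻¹):  [m·s⁻¹] · [kg·m·s⁻¹] = kg·m²·s⁻²
Every term reduces to kg·m²·s⁻².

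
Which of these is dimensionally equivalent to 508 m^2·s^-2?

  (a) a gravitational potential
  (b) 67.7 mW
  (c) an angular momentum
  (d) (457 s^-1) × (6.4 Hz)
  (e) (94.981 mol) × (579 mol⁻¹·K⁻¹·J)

(a)

Reference: m²·s⁻².
Each option:
  (a) [gravitational potential] = m²·s⁻²  ← same
  (b) W = J·s⁻¹ = kg·m²·s⁻³
  (c) [angular momentum] = kg·m²·s⁻¹
  (d) [s⁻¹] · [s⁻¹] = s⁻²
  (e) [mol] · [kg·m²·s⁻²·K⁻¹·mol⁻¹] = kg·m²·s⁻²·K⁻¹
Only (a) matches m²·s⁻².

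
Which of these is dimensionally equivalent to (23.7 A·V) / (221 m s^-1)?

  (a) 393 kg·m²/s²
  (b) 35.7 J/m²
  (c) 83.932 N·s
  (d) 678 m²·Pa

(d)

Reference: [kg·m²·s⁻³] / [m·s⁻¹] = kg·m·s⁻².
Each option:
  (a) kg·m²·s⁻²
  (b) J·m⁻² = N·m·m⁻² = kg·s⁻²
  (c) N·s = kg·m·s⁻²·s = kg·m·s⁻¹
  (d) Pa·m² = N·m⁻²·m² = kg·m·s⁻²  ← same
Only (d) matches kg·m·s⁻².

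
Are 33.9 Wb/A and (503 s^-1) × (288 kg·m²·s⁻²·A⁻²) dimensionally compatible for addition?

Expand each in SI base units:
  33.9 Wb/A:  Wb·A⁻¹ = V·s·A⁻¹ = kg·m²·s⁻²·A⁻²
  (503 s^-1) × (288 kg·m²·s⁻²·A⁻²):  [s⁻¹] · [kg·m²·s⁻²·A⁻²] = kg·m²·s⁻³·A⁻²
kg·m²·s⁻²·A⁻² ≠ kg·m²·s⁻³·A⁻², so they cannot be added.

No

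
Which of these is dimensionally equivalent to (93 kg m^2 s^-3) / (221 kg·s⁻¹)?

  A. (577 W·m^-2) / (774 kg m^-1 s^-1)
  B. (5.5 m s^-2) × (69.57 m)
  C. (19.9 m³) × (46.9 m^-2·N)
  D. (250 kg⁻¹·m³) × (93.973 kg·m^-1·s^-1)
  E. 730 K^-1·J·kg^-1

Reference: [kg·m²·s⁻³] / [kg·s⁻¹] = m²·s⁻².
Each option:
  A. [kg·s⁻³] / [kg·m⁻¹·s⁻¹] = m·s⁻²
  B. [m·s⁻²] · [m] = m²·s⁻²  ← same
  C. [m³] · [kg·m⁻¹·s⁻²] = kg·m²·s⁻²
  D. [kg⁻¹·m³] · [kg·m⁻¹·s⁻¹] = m²·s⁻¹
  E. J·kg⁻¹·K⁻¹ = N·m·kg⁻¹·K⁻¹ = m²·s⁻²·K⁻¹
Only B. matches m²·s⁻².

B.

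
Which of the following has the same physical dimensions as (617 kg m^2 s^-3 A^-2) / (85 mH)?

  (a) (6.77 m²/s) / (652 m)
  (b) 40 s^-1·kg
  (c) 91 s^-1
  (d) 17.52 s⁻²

Reference: [kg·m²·s⁻³·A⁻²] / [kg·m²·s⁻²·A⁻²] = s⁻¹.
Each option:
  (a) [m²·s⁻¹] / [m] = m·s⁻¹
  (b) kg·s⁻¹
  (c) s⁻¹  ← same
  (d) s⁻²
Only (c) matches s⁻¹.

(c)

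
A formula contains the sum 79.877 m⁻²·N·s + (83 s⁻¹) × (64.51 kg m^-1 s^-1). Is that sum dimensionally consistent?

No

In SI base units:
  79.877 m⁻²·N·s:  N·s·m⁻² = kg·m·s⁻²·s·m⁻² = kg·m⁻¹·s⁻¹
  (83 s⁻¹) × (64.51 kg m^-1 s^-1):  [s⁻¹] · [kg·m⁻¹·s⁻¹] = kg·m⁻¹·s⁻²
kg·m⁻¹·s⁻¹ ≠ kg·m⁻¹·s⁻², so they cannot be added.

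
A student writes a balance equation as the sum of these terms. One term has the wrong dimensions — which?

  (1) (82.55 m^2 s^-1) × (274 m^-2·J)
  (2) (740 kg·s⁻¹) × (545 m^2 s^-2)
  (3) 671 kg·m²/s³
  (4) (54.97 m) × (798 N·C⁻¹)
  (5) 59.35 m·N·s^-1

In SI base units:
  (1) [m²·s⁻¹] · [kg·s⁻²] = kg·m²·s⁻³
  (2) [kg·s⁻¹] · [m²·s⁻²] = kg·m²·s⁻³
  (3) kg·m²·s⁻³
  (4) [m] · [kg·m·s⁻³·A⁻¹] = kg·m²·s⁻³·A⁻¹
  (5) N·m·s⁻¹ = kg·m·s⁻²·m·s⁻¹ = kg·m²·s⁻³
All reduce to kg·m²·s⁻³ except (4), which is kg·m²·s⁻³·A⁻¹.

(4)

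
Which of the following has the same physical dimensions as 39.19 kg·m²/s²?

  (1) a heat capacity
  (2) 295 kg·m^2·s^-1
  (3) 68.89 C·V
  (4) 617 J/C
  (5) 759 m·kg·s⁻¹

Reference: kg·m²·s⁻².
Each option:
  (1) [heat capacity] = kg·m²·s⁻²·K⁻¹
  (2) kg·m²·s⁻¹
  (3) C·V = s·A·J·C⁻¹ = kg·m²·s⁻²  ← same
  (4) J·C⁻¹ = N·m·(s·A)⁻¹ = kg·m²·s⁻³·A⁻¹
  (5) kg·m·s⁻¹
Only (3) matches kg·m²·s⁻².

(3)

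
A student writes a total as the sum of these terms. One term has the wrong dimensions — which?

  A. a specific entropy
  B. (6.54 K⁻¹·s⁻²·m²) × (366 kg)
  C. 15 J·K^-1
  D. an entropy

Expand each in SI base units:
  A. [specific entropy] = m²·s⁻²·K⁻¹
  B. [m²·s⁻²·K⁻¹] · [kg] = kg·m²·s⁻²·K⁻¹
  C. J·K⁻¹ = N·m·K⁻¹ = kg·m²·s⁻²·K⁻¹
  D. [entropy] = kg·m²·s⁻²·K⁻¹
All reduce to kg·m²·s⁻²·K⁻¹ except A., which is m²·s⁻²·K⁻¹.

A.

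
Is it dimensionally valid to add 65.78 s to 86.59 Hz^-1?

Yes

Expand each in SI base units:
  65.78 s:  s
  86.59 Hz^-1:  Hz⁻¹ = (s⁻¹)⁻¹ = s
Both are s, so they have the same dimensions and can be added.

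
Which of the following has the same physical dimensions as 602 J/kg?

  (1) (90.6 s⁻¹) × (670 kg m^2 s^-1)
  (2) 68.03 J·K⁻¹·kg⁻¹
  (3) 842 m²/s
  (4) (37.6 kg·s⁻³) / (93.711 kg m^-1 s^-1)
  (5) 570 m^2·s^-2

Reference: J·kg⁻¹ = N·m·kg⁻¹ = m²·s⁻².
Each option:
  (1) [s⁻¹] · [kg·m²·s⁻¹] = kg·m²·s⁻²
  (2) J·kg⁻¹·K⁻¹ = N·m·kg⁻¹·K⁻¹ = m²·s⁻²·K⁻¹
  (3) m²·s⁻¹
  (4) [kg·s⁻³] / [kg·m⁻¹·s⁻¹] = m·s⁻²
  (5) m²·s⁻²  ← same
Only (5) matches m²·s⁻².

(5)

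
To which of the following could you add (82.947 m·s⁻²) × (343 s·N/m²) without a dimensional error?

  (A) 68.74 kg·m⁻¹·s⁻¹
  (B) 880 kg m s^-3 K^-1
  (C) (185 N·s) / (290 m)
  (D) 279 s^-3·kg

(D)

Reference: [m·s⁻²] · [kg·m⁻¹·s⁻¹] = kg·s⁻³.
Each option:
  (A) kg·m⁻¹·s⁻¹
  (B) kg·m·s⁻³·K⁻¹
  (C) [kg·m·s⁻¹] / [m] = kg·s⁻¹
  (D) kg·s⁻³  ← same
Only (D) matches kg·s⁻³.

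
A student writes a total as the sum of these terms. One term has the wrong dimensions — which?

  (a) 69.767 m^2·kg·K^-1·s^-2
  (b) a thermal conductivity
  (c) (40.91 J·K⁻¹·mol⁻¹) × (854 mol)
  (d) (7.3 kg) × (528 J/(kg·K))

(b)

In SI base units:
  (a) kg·m²·s⁻²·K⁻¹
  (b) [thermal conductivity] = kg·m·s⁻³·K⁻¹
  (c) [kg·m²·s⁻²·K⁻¹·mol⁻¹] · [mol] = kg·m²·s⁻²·K⁻¹
  (d) [kg] · [m²·s⁻²·K⁻¹] = kg·m²·s⁻²·K⁻¹
All reduce to kg·m²·s⁻²·K⁻¹ except (b), which is kg·m·s⁻³·K⁻¹.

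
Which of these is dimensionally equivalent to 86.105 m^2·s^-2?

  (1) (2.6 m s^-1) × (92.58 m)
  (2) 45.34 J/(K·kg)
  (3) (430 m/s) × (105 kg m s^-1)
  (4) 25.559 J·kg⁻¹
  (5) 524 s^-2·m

Reference: m²·s⁻².
Each option:
  (1) [m·s⁻¹] · [m] = m²·s⁻¹
  (2) J·kg⁻¹·K⁻¹ = N·m·kg⁻¹·K⁻¹ = m²·s⁻²·K⁻¹
  (3) [m·s⁻¹] · [kg·m·s⁻¹] = kg·m²·s⁻²
  (4) J·kg⁻¹ = N·m·kg⁻¹ = m²·s⁻²  ← same
  (5) m·s⁻²
Only (4) matches m²·s⁻².

(4)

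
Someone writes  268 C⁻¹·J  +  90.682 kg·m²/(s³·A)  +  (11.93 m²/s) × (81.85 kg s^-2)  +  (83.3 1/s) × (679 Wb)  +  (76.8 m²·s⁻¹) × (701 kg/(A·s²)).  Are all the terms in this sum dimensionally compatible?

Reduce each to base SI dimensions:
  268 C⁻¹·J:  J·C⁻¹ = N·m·(s·A)⁻¹ = kg·m²·s⁻³·A⁻¹
  90.682 kg·m²/(s³·A):  kg·m²·s⁻³·A⁻¹
  (11.93 m²/s) × (81.85 kg s^-2):  [m²·s⁻¹] · [kg·s⁻²] = kg·m²·s⁻³
  (83.3 1/s) × (679 Wb):  [s⁻¹] · [kg·m²·s⁻²·A⁻¹] = kg·m²·s⁻³·A⁻¹
  (76.8 m²·s⁻¹) × (701 kg/(A·s²)):  [m²·s⁻¹] · [kg·s⁻²·A⁻¹] = kg·m²·s⁻³·A⁻¹
The terms do not share a single dimension (kg·m²·s⁻³ vs kg·m²·s⁻³·A⁻¹).

No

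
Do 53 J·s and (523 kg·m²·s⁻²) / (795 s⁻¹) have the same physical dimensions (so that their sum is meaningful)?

Yes

Reduce each to base SI dimensions:
  53 J·s:  J·s = N·m·s = kg·m²·s⁻¹
  (523 kg·m²·s⁻²) / (795 s⁻¹):  [kg·m²·s⁻²] / [s⁻¹] = kg·m²·s⁻¹
Both are kg·m²·s⁻¹, so they have the same dimensions and can be added.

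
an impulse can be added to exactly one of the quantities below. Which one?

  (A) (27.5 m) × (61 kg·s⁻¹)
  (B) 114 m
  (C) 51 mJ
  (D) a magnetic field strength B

Reference: [impulse] = kg·m·s⁻¹.
Each option:
  (A) [m] · [kg·s⁻¹] = kg·m·s⁻¹  ← same
  (B) m
  (C) J = N·m = kg·m²·s⁻²
  (D) [magnetic field strength B] = kg·s⁻²·A⁻¹
Only (A) matches kg·m·s⁻¹.

(A)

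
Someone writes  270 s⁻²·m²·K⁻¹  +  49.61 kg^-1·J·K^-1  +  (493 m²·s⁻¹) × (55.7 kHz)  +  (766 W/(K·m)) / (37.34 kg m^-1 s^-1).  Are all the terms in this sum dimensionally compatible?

Work out the base dimensions of each:
  270 s⁻²·m²·K⁻¹:  m²·s⁻²·K⁻¹
  49.61 kg^-1·J·K^-1:  J·kg⁻¹·K⁻¹ = N·m·kg⁻¹·K⁻¹ = m²·s⁻²·K⁻¹
  (493 m²·s⁻¹) × (55.7 kHz):  [m²·s⁻¹] · [s⁻¹] = m²·s⁻²
  (766 W/(K·m)) / (37.34 kg m^-1 s^-1):  [kg·m·s⁻³·K⁻¹] / [kg·m⁻¹·s⁻¹] = m²·s⁻²·K⁻¹
The terms do not share a single dimension (m²·s⁻² vs m²·s⁻²·K⁻¹).

No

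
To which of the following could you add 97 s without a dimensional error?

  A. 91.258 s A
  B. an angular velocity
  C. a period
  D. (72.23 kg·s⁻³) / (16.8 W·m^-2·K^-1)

Reference: s.
Each option:
  A. s·A
  B. [angular velocity] = s⁻¹
  C. [period] = s  ← same
  D. [kg·s⁻³] / [kg·s⁻³·K⁻¹] = K
Only C. matches s.

C.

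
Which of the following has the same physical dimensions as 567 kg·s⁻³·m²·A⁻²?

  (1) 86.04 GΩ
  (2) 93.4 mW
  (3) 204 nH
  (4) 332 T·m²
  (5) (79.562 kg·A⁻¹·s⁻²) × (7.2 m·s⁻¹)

Reference: kg·m²·s⁻³·A⁻².
Each option:
  (1) Ω = V·A⁻¹ = kg·m²·s⁻³·A⁻²  ← same
  (2) W = J·s⁻¹ = kg·m²·s⁻³
  (3) H = V·s·A⁻¹ = kg·m²·s⁻²·A⁻²
  (4) T·m² = Wb·m⁻²·m² = kg·m²·s⁻²·A⁻¹
  (5) [kg·s⁻²·A⁻¹] · [m·s⁻¹] = kg·m·s⁻³·A⁻¹
Only (1) matches kg·m²·s⁻³·A⁻².

(1)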